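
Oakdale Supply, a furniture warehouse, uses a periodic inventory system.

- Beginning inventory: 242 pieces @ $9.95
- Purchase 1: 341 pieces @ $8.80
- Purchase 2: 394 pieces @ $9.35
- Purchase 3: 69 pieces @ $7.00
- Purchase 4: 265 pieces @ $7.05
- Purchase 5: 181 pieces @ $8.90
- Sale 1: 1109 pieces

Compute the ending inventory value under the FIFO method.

Ending inventory = $3,035.00

Sale 1 (1109) [FIFO — oldest first]: 242 @ $9.95 + 341 @ $8.80 + 394 @ $9.35 + 69 @ $7.00 + 63 @ $7.05 = $10,019.75
Ending inventory: 202 @ $7.05 + 181 @ $8.90 = $3,035.00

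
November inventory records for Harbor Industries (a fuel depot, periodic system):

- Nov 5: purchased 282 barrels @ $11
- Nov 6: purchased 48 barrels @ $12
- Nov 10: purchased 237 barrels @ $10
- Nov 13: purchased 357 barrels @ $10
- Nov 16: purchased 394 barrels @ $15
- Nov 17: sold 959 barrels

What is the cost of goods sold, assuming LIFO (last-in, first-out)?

COGS = $11,560

Nov 17, 959 sold [LIFO — newest first]: 394 @ $15 + 357 @ $10 + 208 @ $10 = $11,560
Ending inventory: 282 @ $11 + 48 @ $12 + 29 @ $10 = $3,968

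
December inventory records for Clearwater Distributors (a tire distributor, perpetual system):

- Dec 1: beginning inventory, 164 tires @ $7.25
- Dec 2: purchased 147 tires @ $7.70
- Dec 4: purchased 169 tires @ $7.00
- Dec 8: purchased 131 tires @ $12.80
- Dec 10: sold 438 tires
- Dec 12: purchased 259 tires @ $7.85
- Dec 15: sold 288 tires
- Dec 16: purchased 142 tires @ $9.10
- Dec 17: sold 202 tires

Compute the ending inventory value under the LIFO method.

Dec 10, 438 sold [LIFO — newest first]: 131 @ $12.80 + 169 @ $7.00 + 138 @ $7.70 = $3,922.40
Dec 15, 288 sold [LIFO — newest first]: 259 @ $7.85 + 9 @ $7.70 + 20 @ $7.25 = $2,247.45
Dec 17, 202 sold [LIFO — newest first]: 142 @ $9.10 + 60 @ $7.25 = $1,727.20
Total COGS = $3,922.40 + $2,247.45 + $1,727.20 = $7,897.05
Ending inventory: 84 @ $7.25 = $609.00

Ending inventory = $609.00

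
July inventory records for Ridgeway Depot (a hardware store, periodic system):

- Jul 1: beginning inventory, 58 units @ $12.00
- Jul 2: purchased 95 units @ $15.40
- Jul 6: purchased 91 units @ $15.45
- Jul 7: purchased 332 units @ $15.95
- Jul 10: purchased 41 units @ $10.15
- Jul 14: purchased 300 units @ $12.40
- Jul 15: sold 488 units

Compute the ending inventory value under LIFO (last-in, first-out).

Ending inventory = $6,515.70

Jul 15, 488 sold [LIFO — newest first]: 300 @ $12.40 + 41 @ $10.15 + 147 @ $15.95 = $6,480.80
Ending inventory: 58 @ $12.00 + 95 @ $15.40 + 91 @ $15.45 + 185 @ $15.95 = $6,515.70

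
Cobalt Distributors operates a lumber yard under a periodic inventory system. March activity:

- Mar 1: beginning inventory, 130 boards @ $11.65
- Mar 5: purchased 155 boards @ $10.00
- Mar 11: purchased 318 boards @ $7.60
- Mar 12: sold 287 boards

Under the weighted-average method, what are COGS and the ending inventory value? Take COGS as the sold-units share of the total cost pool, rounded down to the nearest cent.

Mar 12, sell 287: 287/603 × $5,481.30 → $2,608.84
Ending inventory (cost pool remaining) = $2,872.46
Check: goods available $5,481.30 = COGS $2,608.84 + ending $2,872.46

COGS = $2,608.84; ending inventory = $2,872.46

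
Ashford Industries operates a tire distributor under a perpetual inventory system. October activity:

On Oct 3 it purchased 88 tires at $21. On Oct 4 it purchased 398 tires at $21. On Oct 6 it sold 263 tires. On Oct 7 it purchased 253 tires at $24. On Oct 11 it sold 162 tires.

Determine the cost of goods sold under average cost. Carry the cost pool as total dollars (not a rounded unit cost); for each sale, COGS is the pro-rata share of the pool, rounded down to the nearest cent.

COGS = $9,183.31

After Oct 3: 88 on hand, pool $1,848.00 (≈ $21.0000 each)
After Oct 4: 486 on hand, pool $10,206.00 (≈ $21.0000 each)
Oct 6, sell 263: 263/486 × $10,206.00 → $5,523.00
After Oct 7: 476 on hand, pool $10,755.00 (≈ $22.5945 each)
Oct 11, sell 162: 162/476 × $10,755.00 → $3,660.31
Total COGS = $5,523.00 + $3,660.31 = $9,183.31
Ending inventory (cost pool remaining) = $7,094.69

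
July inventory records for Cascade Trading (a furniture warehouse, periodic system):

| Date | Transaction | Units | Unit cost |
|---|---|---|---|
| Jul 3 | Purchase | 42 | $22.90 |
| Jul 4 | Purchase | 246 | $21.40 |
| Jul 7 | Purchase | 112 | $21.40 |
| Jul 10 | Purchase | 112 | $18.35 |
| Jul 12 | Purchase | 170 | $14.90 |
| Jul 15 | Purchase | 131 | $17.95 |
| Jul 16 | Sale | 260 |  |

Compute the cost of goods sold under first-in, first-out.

COGS = $5,627.00

Jul 16, 260 sold [FIFO — oldest first]: 42 @ $22.90 + 218 @ $21.40 = $5,627.00
Ending inventory: 28 @ $21.40 + 112 @ $21.40 + 112 @ $18.35 + 170 @ $14.90 + 131 @ $17.95 = $9,935.65
Check: goods available $15,562.65 = COGS $5,627.00 + ending $9,935.65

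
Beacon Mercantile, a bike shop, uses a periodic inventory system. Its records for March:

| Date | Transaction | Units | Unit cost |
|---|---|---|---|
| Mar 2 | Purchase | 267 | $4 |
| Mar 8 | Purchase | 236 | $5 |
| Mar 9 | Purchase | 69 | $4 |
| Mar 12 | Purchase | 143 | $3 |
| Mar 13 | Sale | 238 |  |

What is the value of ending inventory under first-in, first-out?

Mar 13, 238 sold [FIFO — oldest first]: 238 @ $4 = $952
Ending inventory: 29 @ $4 + 236 @ $5 + 69 @ $4 + 143 @ $3 = $2,001

Ending inventory = $2,001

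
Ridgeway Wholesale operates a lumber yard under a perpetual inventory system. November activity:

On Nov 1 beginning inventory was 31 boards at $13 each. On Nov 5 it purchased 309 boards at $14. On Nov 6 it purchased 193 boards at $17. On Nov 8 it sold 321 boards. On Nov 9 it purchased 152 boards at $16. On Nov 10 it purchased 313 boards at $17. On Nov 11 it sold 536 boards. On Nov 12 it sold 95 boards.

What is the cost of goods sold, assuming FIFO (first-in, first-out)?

Nov 8, 321 sold [FIFO — oldest first]: 31 @ $13 + 290 @ $14 = $4,463
Nov 11, 536 sold [FIFO — oldest first]: 19 @ $14 + 193 @ $17 + 152 @ $16 + 172 @ $17 = $8,903
Nov 12, 95 sold [FIFO — oldest first]: 95 @ $17 = $1,615
Total COGS = $4,463 + $8,903 + $1,615 = $14,981
Ending inventory: 46 @ $17 = $782

COGS = $14,981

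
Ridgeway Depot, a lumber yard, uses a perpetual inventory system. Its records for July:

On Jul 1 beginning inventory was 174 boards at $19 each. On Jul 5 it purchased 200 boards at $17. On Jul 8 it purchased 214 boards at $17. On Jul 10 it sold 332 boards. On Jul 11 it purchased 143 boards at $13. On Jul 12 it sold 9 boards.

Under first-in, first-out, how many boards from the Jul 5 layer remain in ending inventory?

Jul 10, 332 sold [FIFO — oldest first]: 174 @ $19 + 158 @ $17 = $5,992
Jul 12, 9 sold [FIFO — oldest first]: 9 @ $17 = $153
Total COGS = $5,992 + $153 = $6,145
Ending inventory: 33 @ $17 + 214 @ $17 + 143 @ $13 = $6,058
Check: goods available $12,203 = COGS $6,145 + ending $6,058

33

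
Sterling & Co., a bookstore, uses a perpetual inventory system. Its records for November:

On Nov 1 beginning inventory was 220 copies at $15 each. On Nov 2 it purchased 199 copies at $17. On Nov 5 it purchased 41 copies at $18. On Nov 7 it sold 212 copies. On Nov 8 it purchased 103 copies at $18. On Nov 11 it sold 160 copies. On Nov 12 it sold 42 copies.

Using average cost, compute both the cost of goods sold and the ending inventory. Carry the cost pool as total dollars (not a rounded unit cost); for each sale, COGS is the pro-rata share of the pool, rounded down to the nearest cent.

After Nov 1: 220 on hand, pool $3,300.00 (≈ $15.0000 each)
After Nov 2: 419 on hand, pool $6,683.00 (≈ $15.9499 each)
After Nov 5: 460 on hand, pool $7,421.00 (≈ $16.1326 each)
Nov 7, sell 212: 212/460 × $7,421.00 → $3,420.11
After Nov 8: 351 on hand, pool $5,854.89 (≈ $16.6806 each)
Nov 11, sell 160: 160/351 × $5,854.89 → $2,668.89
Nov 12, sell 42: 42/191 × $3,186.00 → $700.58
Total COGS = $3,420.11 + $2,668.89 + $700.58 = $6,789.58
Ending inventory (cost pool remaining) = $2,485.42
Check: goods available $9,275.00 = COGS $6,789.58 + ending $2,485.42

COGS = $6,789.58; ending inventory = $2,485.42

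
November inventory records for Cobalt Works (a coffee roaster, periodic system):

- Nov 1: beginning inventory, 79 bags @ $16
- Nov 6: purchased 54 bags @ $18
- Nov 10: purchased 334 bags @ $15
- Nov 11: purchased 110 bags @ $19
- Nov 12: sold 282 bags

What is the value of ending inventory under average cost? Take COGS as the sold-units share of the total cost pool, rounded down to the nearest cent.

Nov 12, sell 282: 282/577 × $9,336.00 → $4,562.82
Ending inventory (cost pool remaining) = $4,773.18
Check: goods available $9,336.00 = COGS $4,562.82 + ending $4,773.18

Ending inventory = $4,773.18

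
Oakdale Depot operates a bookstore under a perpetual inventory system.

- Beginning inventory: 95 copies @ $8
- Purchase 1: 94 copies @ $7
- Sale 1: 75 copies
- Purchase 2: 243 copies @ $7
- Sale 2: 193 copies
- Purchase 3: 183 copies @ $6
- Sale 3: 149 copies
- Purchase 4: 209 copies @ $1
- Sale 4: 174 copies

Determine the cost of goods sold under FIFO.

COGS = $4,073

Sale 1 (75) [FIFO — oldest first]: 75 @ $8 = $600
Sale 2 (193) [FIFO — oldest first]: 20 @ $8 + 94 @ $7 + 79 @ $7 = $1,371
Sale 3 (149) [FIFO — oldest first]: 149 @ $7 = $1,043
Sale 4 (174) [FIFO — oldest first]: 15 @ $7 + 159 @ $6 = $1,059
Total COGS = $600 + $1,371 + $1,043 + $1,059 = $4,073
Ending inventory: 24 @ $6 + 209 @ $1 = $353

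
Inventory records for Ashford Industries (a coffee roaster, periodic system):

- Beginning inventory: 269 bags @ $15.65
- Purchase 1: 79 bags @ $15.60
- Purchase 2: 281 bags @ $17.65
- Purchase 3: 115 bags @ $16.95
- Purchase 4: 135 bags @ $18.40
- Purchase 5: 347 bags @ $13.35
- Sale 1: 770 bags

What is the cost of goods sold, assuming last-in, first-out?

Sale 1 (770) [LIFO — newest first]: 347 @ $13.35 + 135 @ $18.40 + 115 @ $16.95 + 173 @ $17.65 = $12,119.15
Ending inventory: 269 @ $15.65 + 79 @ $15.60 + 108 @ $17.65 = $7,348.45

COGS = $12,119.15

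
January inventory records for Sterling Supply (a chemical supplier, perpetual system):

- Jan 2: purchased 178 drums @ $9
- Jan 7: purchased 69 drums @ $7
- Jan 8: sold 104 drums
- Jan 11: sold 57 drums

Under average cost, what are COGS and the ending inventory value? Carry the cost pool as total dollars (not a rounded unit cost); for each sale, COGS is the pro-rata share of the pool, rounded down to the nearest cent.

After Jan 2: 178 on hand, pool $1,602.00 (≈ $9.0000 each)
After Jan 7: 247 on hand, pool $2,085.00 (≈ $8.4413 each)
Jan 8, sell 104: 104/247 × $2,085.00 → $877.89
Jan 11, sell 57: 57/143 × $1,207.11 → $481.15
Total COGS = $877.89 + $481.15 = $1,359.04
Ending inventory (cost pool remaining) = $725.96
Check: goods available $2,085.00 = COGS $1,359.04 + ending $725.96

COGS = $1,359.04; ending inventory = $725.96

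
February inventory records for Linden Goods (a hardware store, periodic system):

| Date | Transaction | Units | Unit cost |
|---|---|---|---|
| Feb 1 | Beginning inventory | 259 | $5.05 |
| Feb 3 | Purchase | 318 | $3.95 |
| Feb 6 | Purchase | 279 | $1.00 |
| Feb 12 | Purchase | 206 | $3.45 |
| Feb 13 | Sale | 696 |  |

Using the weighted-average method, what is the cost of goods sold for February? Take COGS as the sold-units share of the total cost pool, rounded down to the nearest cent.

Feb 13, sell 696: 696/1062 × $3,553.75 → $2,329.01
Ending inventory (cost pool remaining) = $1,224.74

COGS = $2,329.01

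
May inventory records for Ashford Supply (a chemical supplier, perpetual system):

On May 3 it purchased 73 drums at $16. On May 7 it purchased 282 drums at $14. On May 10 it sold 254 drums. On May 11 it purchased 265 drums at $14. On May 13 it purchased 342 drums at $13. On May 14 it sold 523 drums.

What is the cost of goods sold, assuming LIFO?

COGS = $10,536

May 10, 254 sold [LIFO — newest first]: 254 @ $14 = $3,556
May 14, 523 sold [LIFO — newest first]: 342 @ $13 + 181 @ $14 = $6,980
Total COGS = $3,556 + $6,980 = $10,536
Ending inventory: 73 @ $16 + 28 @ $14 + 84 @ $14 = $2,736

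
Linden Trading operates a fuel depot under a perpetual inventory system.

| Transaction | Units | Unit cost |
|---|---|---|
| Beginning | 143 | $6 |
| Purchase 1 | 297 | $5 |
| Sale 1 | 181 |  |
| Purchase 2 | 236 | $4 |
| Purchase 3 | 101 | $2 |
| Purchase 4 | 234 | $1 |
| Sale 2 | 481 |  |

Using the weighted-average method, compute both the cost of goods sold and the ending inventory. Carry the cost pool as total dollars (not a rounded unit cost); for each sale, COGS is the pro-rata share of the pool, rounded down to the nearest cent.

After Beginning: 143 on hand, pool $858.00 (≈ $6.0000 each)
After Purchase 1: 440 on hand, pool $2,343.00 (≈ $5.3250 each)
Sale 1, sell 181: 181/440 × $2,343.00 → $963.82
After Purchase 2: 495 on hand, pool $2,323.18 (≈ $4.6933 each)
After Purchase 3: 596 on hand, pool $2,525.18 (≈ $4.2369 each)
After Purchase 4: 830 on hand, pool $2,759.18 (≈ $3.3243 each)
Sale 2, sell 481: 481/830 × $2,759.18 → $1,598.99
Total COGS = $963.82 + $1,598.99 = $2,562.81
Ending inventory (cost pool remaining) = $1,160.19

COGS = $2,562.81; ending inventory = $1,160.19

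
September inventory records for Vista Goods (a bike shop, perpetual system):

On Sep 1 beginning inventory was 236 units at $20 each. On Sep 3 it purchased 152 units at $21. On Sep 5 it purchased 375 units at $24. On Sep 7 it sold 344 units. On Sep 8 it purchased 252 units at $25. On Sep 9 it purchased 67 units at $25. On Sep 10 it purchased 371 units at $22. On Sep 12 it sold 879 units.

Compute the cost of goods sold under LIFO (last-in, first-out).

COGS = $28,449

Sep 7, 344 sold [LIFO — newest first]: 344 @ $24 = $8,256
Sep 12, 879 sold [LIFO — newest first]: 371 @ $22 + 67 @ $25 + 252 @ $25 + 31 @ $24 + 152 @ $21 + 6 @ $20 = $20,193
Total COGS = $8,256 + $20,193 = $28,449
Ending inventory: 230 @ $20 = $4,600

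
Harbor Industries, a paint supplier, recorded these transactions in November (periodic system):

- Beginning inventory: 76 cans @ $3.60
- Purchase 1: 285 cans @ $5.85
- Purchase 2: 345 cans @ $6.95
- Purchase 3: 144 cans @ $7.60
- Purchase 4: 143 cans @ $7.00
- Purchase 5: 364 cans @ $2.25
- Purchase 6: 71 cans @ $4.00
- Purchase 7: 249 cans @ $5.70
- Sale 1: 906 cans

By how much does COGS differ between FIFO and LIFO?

FIFO COGS: 76 @ $3.60 + 285 @ $5.85 + 345 @ $6.95 + 144 @ $7.60 + 56 @ $7.00 = $5,825.00
LIFO COGS: 249 @ $5.70 + 71 @ $4.00 + 364 @ $2.25 + 143 @ $7.00 + 79 @ $7.60 = $4,123.70
Difference = |$5,825.00 − $4,123.70| = $1,701.30

$1,701.30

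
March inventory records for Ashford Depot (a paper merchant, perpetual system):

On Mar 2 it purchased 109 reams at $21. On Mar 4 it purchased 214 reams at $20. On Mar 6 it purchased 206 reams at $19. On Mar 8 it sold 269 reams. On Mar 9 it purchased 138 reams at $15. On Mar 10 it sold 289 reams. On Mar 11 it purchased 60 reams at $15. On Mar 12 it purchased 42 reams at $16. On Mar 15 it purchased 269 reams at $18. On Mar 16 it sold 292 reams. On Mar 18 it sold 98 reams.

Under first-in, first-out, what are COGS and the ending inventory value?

Mar 8, 269 sold [FIFO — oldest first]: 109 @ $21 + 160 @ $20 = $5,489
Mar 10, 289 sold [FIFO — oldest first]: 54 @ $20 + 206 @ $19 + 29 @ $15 = $5,429
Mar 16, 292 sold [FIFO — oldest first]: 109 @ $15 + 60 @ $15 + 42 @ $16 + 81 @ $18 = $4,665
Mar 18, 98 sold [FIFO — oldest first]: 98 @ $18 = $1,764
Total COGS = $5,489 + $5,429 + $4,665 + $1,764 = $17,347
Ending inventory: 90 @ $18 = $1,620

COGS = $17,347; ending inventory = $1,620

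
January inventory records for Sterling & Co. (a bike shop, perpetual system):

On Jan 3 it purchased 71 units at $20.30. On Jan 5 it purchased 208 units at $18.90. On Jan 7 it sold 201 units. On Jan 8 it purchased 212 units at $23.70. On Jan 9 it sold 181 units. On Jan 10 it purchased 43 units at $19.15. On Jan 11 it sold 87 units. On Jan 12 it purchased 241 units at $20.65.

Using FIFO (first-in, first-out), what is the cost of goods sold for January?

Jan 7, 201 sold [FIFO — oldest first]: 71 @ $20.30 + 130 @ $18.90 = $3,898.30
Jan 9, 181 sold [FIFO — oldest first]: 78 @ $18.90 + 103 @ $23.70 = $3,915.30
Jan 11, 87 sold [FIFO — oldest first]: 87 @ $23.70 = $2,061.90
Total COGS = $3,898.30 + $3,915.30 + $2,061.90 = $9,875.50
Ending inventory: 22 @ $23.70 + 43 @ $19.15 + 241 @ $20.65 = $6,321.50

COGS = $9,875.50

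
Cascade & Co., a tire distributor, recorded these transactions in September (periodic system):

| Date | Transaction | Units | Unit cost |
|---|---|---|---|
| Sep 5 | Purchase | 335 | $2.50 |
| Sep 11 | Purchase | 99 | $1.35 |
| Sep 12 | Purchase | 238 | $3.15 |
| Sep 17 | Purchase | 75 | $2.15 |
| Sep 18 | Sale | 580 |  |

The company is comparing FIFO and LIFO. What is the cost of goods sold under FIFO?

FIFO COGS: 335 @ $2.50 + 99 @ $1.35 + 146 @ $3.15 = $1,431.05
LIFO COGS: 75 @ $2.15 + 238 @ $3.15 + 99 @ $1.35 + 168 @ $2.50 = $1,464.60

COGS = $1,431.05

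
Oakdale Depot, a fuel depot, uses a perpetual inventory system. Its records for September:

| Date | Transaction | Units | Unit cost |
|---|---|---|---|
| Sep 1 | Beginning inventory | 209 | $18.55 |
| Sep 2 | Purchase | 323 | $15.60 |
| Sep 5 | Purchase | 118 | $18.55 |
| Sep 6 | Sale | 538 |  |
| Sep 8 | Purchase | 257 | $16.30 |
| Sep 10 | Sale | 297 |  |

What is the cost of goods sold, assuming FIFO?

Sep 6, 538 sold [FIFO — oldest first]: 209 @ $18.55 + 323 @ $15.60 + 6 @ $18.55 = $9,027.05
Sep 10, 297 sold [FIFO — oldest first]: 112 @ $18.55 + 185 @ $16.30 = $5,093.10
Total COGS = $9,027.05 + $5,093.10 = $14,120.15
Ending inventory: 72 @ $16.30 = $1,173.60

COGS = $14,120.15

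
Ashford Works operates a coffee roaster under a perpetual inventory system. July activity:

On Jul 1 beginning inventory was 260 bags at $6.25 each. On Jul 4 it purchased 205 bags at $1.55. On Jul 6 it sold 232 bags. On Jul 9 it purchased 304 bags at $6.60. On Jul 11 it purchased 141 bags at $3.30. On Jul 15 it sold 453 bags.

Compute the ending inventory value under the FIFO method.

Ending inventory = $1,019.70

Jul 6, 232 sold [FIFO — oldest first]: 232 @ $6.25 = $1,450.00
Jul 15, 453 sold [FIFO — oldest first]: 28 @ $6.25 + 205 @ $1.55 + 220 @ $6.60 = $1,944.75
Total COGS = $1,450.00 + $1,944.75 = $3,394.75
Ending inventory: 84 @ $6.60 + 141 @ $3.30 = $1,019.70
Check: goods available $4,414.45 = COGS $3,394.75 + ending $1,019.70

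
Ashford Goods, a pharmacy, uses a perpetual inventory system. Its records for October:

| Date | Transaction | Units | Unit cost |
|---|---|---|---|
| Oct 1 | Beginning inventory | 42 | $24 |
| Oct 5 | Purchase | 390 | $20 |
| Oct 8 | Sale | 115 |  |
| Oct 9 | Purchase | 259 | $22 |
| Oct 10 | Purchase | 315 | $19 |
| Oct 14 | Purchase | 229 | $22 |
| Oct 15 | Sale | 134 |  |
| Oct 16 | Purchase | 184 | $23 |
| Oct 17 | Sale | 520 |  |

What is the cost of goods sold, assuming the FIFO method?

COGS = $15,988

Oct 8, 115 sold [FIFO — oldest first]: 42 @ $24 + 73 @ $20 = $2,468
Oct 15, 134 sold [FIFO — oldest first]: 134 @ $20 = $2,680
Oct 17, 520 sold [FIFO — oldest first]: 183 @ $20 + 259 @ $22 + 78 @ $19 = $10,840
Total COGS = $2,468 + $2,680 + $10,840 = $15,988
Ending inventory: 237 @ $19 + 229 @ $22 + 184 @ $23 = $13,773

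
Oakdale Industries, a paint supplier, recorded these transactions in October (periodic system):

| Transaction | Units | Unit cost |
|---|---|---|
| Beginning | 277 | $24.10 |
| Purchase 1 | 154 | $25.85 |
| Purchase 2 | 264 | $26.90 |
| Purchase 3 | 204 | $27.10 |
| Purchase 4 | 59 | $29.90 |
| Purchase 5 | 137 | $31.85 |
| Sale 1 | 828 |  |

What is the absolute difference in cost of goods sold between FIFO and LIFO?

$1,616.95

FIFO COGS: 277 @ $24.10 + 154 @ $25.85 + 264 @ $26.90 + 133 @ $27.10 = $21,362.50
LIFO COGS: 137 @ $31.85 + 59 @ $29.90 + 204 @ $27.10 + 264 @ $26.90 + 154 @ $25.85 + 10 @ $24.10 = $22,979.45
Difference = |$21,362.50 − $22,979.45| = $1,616.95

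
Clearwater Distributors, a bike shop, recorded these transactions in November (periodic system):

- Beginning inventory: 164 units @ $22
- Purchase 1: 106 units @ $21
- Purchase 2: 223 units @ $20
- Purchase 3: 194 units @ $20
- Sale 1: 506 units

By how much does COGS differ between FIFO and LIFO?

FIFO COGS: 164 @ $22 + 106 @ $21 + 223 @ $20 + 13 @ $20 = $10,554
LIFO COGS: 194 @ $20 + 223 @ $20 + 89 @ $21 = $10,209
Difference = |$10,554 − $10,209| = $345

$345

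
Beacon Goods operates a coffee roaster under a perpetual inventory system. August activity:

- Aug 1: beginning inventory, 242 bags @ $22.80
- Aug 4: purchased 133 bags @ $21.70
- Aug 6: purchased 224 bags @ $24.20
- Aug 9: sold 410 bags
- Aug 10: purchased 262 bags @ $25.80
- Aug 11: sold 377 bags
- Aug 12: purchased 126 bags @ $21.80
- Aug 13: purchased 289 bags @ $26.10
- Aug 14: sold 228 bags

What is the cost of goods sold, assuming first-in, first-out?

Aug 9, 410 sold [FIFO — oldest first]: 242 @ $22.80 + 133 @ $21.70 + 35 @ $24.20 = $9,250.70
Aug 11, 377 sold [FIFO — oldest first]: 189 @ $24.20 + 188 @ $25.80 = $9,424.20
Aug 14, 228 sold [FIFO — oldest first]: 74 @ $25.80 + 126 @ $21.80 + 28 @ $26.10 = $5,386.80
Total COGS = $9,250.70 + $9,424.20 + $5,386.80 = $24,061.70
Ending inventory: 261 @ $26.10 = $6,812.10

COGS = $24,061.70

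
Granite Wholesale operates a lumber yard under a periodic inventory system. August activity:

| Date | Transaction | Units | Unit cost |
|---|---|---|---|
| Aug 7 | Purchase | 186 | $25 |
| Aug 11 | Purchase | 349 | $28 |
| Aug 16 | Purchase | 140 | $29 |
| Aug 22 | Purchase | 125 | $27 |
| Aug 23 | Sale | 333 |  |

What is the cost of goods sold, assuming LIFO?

Aug 23, 333 sold [LIFO — newest first]: 125 @ $27 + 140 @ $29 + 68 @ $28 = $9,339
Ending inventory: 186 @ $25 + 281 @ $28 = $12,518

COGS = $9,339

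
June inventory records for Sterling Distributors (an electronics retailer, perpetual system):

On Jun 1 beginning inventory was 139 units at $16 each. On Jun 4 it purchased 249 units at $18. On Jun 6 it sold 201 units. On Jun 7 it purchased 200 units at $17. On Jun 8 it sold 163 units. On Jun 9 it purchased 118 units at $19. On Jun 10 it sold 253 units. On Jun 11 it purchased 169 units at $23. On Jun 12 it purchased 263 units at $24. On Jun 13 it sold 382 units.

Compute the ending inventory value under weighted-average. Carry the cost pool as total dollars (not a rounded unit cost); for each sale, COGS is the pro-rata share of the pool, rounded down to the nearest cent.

Ending inventory = $3,143.22

After Jun 1: 139 on hand, pool $2,224.00 (≈ $16.0000 each)
After Jun 4: 388 on hand, pool $6,706.00 (≈ $17.2835 each)
Jun 6, sell 201: 201/388 × $6,706.00 → $3,473.98
After Jun 7: 387 on hand, pool $6,632.02 (≈ $17.1370 each)
Jun 8, sell 163: 163/387 × $6,632.02 → $2,793.33
After Jun 9: 342 on hand, pool $6,080.69 (≈ $17.7798 each)
Jun 10, sell 253: 253/342 × $6,080.69 → $4,498.28
After Jun 11: 258 on hand, pool $5,469.41 (≈ $21.1993 each)
After Jun 12: 521 on hand, pool $11,781.41 (≈ $22.6131 each)
Jun 13, sell 382: 382/521 × $11,781.41 → $8,638.19
Total COGS = $3,473.98 + $2,793.33 + $4,498.28 + $8,638.19 = $19,403.78
Ending inventory (cost pool remaining) = $3,143.22
Check: goods available $22,547.00 = COGS $19,403.78 + ending $3,143.22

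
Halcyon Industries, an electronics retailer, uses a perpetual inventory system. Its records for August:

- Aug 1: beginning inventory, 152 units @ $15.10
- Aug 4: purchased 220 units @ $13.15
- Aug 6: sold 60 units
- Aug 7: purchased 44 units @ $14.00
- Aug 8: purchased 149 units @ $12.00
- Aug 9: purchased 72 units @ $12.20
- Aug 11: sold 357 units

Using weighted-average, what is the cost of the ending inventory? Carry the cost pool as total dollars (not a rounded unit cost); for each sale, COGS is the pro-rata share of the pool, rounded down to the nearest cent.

After Aug 1: 152 on hand, pool $2,295.20 (≈ $15.1000 each)
After Aug 4: 372 on hand, pool $5,188.20 (≈ $13.9468 each)
Aug 6, sell 60: 60/372 × $5,188.20 → $836.80
After Aug 7: 356 on hand, pool $4,967.40 (≈ $13.9534 each)
After Aug 8: 505 on hand, pool $6,755.40 (≈ $13.3770 each)
After Aug 9: 577 on hand, pool $7,633.80 (≈ $13.2302 each)
Aug 11, sell 357: 357/577 × $7,633.80 → $4,723.16
Total COGS = $836.80 + $4,723.16 = $5,559.96
Ending inventory (cost pool remaining) = $2,910.64

Ending inventory = $2,910.64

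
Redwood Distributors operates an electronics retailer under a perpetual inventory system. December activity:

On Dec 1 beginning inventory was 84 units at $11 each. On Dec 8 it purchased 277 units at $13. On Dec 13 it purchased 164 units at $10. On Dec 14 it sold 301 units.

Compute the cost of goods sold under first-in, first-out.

COGS = $3,745

Dec 14, 301 sold [FIFO — oldest first]: 84 @ $11 + 217 @ $13 = $3,745
Ending inventory: 60 @ $13 + 164 @ $10 = $2,420
Check: goods available $6,165 = COGS $3,745 + ending $2,420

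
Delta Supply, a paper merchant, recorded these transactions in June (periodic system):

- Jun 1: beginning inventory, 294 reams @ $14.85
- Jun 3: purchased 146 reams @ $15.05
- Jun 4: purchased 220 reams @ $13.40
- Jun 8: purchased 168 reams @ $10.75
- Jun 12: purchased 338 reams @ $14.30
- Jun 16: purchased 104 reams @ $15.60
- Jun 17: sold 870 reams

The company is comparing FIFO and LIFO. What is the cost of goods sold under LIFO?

FIFO COGS: 294 @ $14.85 + 146 @ $15.05 + 220 @ $13.40 + 168 @ $10.75 + 42 @ $14.30 = $11,917.80
LIFO COGS: 104 @ $15.60 + 338 @ $14.30 + 168 @ $10.75 + 220 @ $13.40 + 40 @ $15.05 = $11,811.80

COGS = $11,811.80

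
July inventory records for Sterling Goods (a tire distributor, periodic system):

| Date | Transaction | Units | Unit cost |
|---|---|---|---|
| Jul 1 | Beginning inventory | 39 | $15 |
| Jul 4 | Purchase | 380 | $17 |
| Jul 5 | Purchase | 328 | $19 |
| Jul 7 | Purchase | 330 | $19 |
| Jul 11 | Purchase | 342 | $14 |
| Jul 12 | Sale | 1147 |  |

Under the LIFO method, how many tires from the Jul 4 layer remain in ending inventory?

Jul 12, 1147 sold [LIFO — newest first]: 342 @ $14 + 330 @ $19 + 328 @ $19 + 147 @ $17 = $19,789
Ending inventory: 39 @ $15 + 233 @ $17 = $4,546
Check: goods available $24,335 = COGS $19,789 + ending $4,546

233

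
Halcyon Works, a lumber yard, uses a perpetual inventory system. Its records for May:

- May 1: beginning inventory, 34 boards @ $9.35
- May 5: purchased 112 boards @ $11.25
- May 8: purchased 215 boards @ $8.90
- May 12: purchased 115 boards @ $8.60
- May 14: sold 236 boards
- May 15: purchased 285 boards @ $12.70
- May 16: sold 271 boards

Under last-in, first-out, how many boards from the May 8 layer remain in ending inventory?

94

May 14, 236 sold [LIFO — newest first]: 115 @ $8.60 + 121 @ $8.90 = $2,065.90
May 16, 271 sold [LIFO — newest first]: 271 @ $12.70 = $3,441.70
Total COGS = $2,065.90 + $3,441.70 = $5,507.60
Ending inventory: 34 @ $9.35 + 112 @ $11.25 + 94 @ $8.90 + 14 @ $12.70 = $2,592.30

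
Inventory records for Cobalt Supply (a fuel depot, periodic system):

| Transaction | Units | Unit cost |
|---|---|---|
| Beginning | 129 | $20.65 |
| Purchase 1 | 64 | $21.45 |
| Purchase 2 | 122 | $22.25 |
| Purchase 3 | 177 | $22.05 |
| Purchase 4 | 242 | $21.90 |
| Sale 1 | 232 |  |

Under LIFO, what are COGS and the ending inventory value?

COGS = $5,080.80; ending inventory = $10,873.00

Sale 1 (232) [LIFO — newest first]: 232 @ $21.90 = $5,080.80
Ending inventory: 129 @ $20.65 + 64 @ $21.45 + 122 @ $22.25 + 177 @ $22.05 + 10 @ $21.90 = $10,873.00
Check: goods available $15,953.80 = COGS $5,080.80 + ending $10,873.00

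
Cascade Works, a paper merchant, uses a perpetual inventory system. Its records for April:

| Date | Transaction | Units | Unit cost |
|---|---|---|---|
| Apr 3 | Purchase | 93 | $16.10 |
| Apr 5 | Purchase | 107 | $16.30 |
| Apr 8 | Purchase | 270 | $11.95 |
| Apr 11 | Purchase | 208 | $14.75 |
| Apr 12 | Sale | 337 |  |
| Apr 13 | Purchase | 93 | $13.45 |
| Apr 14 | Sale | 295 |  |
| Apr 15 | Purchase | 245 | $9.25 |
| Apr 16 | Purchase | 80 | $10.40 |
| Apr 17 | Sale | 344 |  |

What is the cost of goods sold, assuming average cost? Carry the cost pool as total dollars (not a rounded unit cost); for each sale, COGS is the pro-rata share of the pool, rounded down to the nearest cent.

After Apr 3: 93 on hand, pool $1,497.30 (≈ $16.1000 each)
After Apr 5: 200 on hand, pool $3,241.40 (≈ $16.2070 each)
After Apr 8: 470 on hand, pool $6,467.90 (≈ $13.7615 each)
After Apr 11: 678 on hand, pool $9,535.90 (≈ $14.0647 each)
Apr 12, sell 337: 337/678 × $9,535.90 → $4,739.82
After Apr 13: 434 on hand, pool $6,046.93 (≈ $13.9330 each)
Apr 14, sell 295: 295/434 × $6,046.93 → $4,110.24
After Apr 15: 384 on hand, pool $4,202.94 (≈ $10.9452 each)
After Apr 16: 464 on hand, pool $5,034.94 (≈ $10.8512 each)
Apr 17, sell 344: 344/464 × $5,034.94 → $3,732.80
Total COGS = $4,739.82 + $4,110.24 + $3,732.80 = $12,582.86
Ending inventory (cost pool remaining) = $1,302.14
Check: goods available $13,885.00 = COGS $12,582.86 + ending $1,302.14

COGS = $12,582.86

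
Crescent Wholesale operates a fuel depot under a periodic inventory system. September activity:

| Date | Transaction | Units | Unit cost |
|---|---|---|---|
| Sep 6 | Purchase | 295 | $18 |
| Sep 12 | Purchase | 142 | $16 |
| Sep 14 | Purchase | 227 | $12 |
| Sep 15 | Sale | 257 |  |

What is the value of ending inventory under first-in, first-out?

Ending inventory = $5,680

Sep 15, 257 sold [FIFO — oldest first]: 257 @ $18 = $4,626
Ending inventory: 38 @ $18 + 142 @ $16 + 227 @ $12 = $5,680
Check: goods available $10,306 = COGS $4,626 + ending $5,680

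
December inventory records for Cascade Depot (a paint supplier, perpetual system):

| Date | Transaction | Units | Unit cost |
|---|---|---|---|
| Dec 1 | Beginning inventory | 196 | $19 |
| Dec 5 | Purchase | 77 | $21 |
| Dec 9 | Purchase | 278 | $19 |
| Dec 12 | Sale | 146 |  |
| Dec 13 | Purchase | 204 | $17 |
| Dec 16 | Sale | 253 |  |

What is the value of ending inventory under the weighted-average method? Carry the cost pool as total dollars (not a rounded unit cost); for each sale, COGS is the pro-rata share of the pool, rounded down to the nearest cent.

After Dec 1: 196 on hand, pool $3,724.00 (≈ $19.0000 each)
After Dec 5: 273 on hand, pool $5,341.00 (≈ $19.5641 each)
After Dec 9: 551 on hand, pool $10,623.00 (≈ $19.2795 each)
Dec 12, sell 146: 146/551 × $10,623.00 → $2,814.80
After Dec 13: 609 on hand, pool $11,276.20 (≈ $18.5159 each)
Dec 16, sell 253: 253/609 × $11,276.20 → $4,684.52
Total COGS = $2,814.80 + $4,684.52 = $7,499.32
Ending inventory (cost pool remaining) = $6,591.68

Ending inventory = $6,591.68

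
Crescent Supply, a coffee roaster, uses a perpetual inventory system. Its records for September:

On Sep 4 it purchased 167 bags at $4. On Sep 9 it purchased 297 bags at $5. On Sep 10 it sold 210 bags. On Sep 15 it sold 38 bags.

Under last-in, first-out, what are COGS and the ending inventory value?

COGS = $1,240; ending inventory = $913

Sep 10, 210 sold [LIFO — newest first]: 210 @ $5 = $1,050
Sep 15, 38 sold [LIFO — newest first]: 38 @ $5 = $190
Total COGS = $1,050 + $190 = $1,240
Ending inventory: 167 @ $4 + 49 @ $5 = $913
Check: goods available $2,153 = COGS $1,240 + ending $913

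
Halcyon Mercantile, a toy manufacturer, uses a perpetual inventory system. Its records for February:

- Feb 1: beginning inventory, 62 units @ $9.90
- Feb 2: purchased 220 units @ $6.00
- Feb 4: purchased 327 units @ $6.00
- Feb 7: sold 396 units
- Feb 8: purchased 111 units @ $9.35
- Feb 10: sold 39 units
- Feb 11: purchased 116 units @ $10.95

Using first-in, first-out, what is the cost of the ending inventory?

Ending inventory = $3,352.05

Feb 7, 396 sold [FIFO — oldest first]: 62 @ $9.90 + 220 @ $6.00 + 114 @ $6.00 = $2,617.80
Feb 10, 39 sold [FIFO — oldest first]: 39 @ $6.00 = $234.00
Total COGS = $2,617.80 + $234.00 = $2,851.80
Ending inventory: 174 @ $6.00 + 111 @ $9.35 + 116 @ $10.95 = $3,352.05
Check: goods available $6,203.85 = COGS $2,851.80 + ending $3,352.05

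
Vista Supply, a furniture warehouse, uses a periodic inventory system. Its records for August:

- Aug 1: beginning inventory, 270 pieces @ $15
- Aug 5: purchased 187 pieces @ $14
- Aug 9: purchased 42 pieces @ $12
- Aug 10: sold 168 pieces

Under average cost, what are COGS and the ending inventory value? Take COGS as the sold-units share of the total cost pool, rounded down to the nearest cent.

COGS = $2,414.62; ending inventory = $4,757.38

Aug 10, sell 168: 168/499 × $7,172.00 → $2,414.62
Ending inventory (cost pool remaining) = $4,757.38
Check: goods available $7,172.00 = COGS $2,414.62 + ending $4,757.38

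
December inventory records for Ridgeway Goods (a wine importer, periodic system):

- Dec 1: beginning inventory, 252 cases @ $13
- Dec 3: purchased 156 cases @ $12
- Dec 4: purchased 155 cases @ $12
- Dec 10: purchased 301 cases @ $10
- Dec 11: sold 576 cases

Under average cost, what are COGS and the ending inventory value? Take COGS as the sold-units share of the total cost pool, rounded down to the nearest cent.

COGS = $6,678.66; ending inventory = $3,339.34

Dec 11, sell 576: 576/864 × $10,018.00 → $6,678.66
Ending inventory (cost pool remaining) = $3,339.34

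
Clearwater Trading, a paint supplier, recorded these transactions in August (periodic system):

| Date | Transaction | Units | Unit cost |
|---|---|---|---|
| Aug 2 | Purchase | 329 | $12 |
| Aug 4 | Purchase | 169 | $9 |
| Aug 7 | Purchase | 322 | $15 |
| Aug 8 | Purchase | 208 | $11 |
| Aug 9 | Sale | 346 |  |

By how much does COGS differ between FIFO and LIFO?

$257

FIFO COGS: 329 @ $12 + 17 @ $9 = $4,101
LIFO COGS: 208 @ $11 + 138 @ $15 = $4,358
Difference = |$4,101 − $4,358| = $257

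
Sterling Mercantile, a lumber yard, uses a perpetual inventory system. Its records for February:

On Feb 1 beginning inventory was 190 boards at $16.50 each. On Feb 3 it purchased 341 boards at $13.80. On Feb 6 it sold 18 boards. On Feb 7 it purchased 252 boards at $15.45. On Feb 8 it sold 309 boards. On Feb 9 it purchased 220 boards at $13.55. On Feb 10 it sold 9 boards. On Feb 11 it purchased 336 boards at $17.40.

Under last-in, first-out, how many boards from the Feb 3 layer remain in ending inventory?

266

Feb 6, 18 sold [LIFO — newest first]: 18 @ $13.80 = $248.40
Feb 8, 309 sold [LIFO — newest first]: 252 @ $15.45 + 57 @ $13.80 = $4,680.00
Feb 10, 9 sold [LIFO — newest first]: 9 @ $13.55 = $121.95
Total COGS = $248.40 + $4,680.00 + $121.95 = $5,050.35
Ending inventory: 190 @ $16.50 + 266 @ $13.80 + 211 @ $13.55 + 336 @ $17.40 = $15,511.25
Check: goods available $20,561.60 = COGS $5,050.35 + ending $15,511.25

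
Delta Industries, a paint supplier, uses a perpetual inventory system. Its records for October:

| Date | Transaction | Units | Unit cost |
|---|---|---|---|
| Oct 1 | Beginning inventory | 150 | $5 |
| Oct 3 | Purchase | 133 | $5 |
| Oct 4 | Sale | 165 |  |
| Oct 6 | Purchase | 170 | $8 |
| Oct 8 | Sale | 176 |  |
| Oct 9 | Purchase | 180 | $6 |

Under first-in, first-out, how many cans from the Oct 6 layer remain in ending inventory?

112

Oct 4, 165 sold [FIFO — oldest first]: 150 @ $5 + 15 @ $5 = $825
Oct 8, 176 sold [FIFO — oldest first]: 118 @ $5 + 58 @ $8 = $1,054
Total COGS = $825 + $1,054 = $1,879
Ending inventory: 112 @ $8 + 180 @ $6 = $1,976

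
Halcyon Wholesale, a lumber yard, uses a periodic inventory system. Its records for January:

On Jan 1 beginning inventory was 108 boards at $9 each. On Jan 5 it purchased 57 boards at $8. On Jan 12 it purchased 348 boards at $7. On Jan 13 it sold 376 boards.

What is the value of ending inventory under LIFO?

Ending inventory = $1,204

Jan 13, 376 sold [LIFO — newest first]: 348 @ $7 + 28 @ $8 = $2,660
Ending inventory: 108 @ $9 + 29 @ $8 = $1,204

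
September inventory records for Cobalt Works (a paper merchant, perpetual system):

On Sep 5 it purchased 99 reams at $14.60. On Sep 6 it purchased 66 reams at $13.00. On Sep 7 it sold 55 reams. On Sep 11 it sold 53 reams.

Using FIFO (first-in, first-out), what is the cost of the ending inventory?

Sep 7, 55 sold [FIFO — oldest first]: 55 @ $14.60 = $803.00
Sep 11, 53 sold [FIFO — oldest first]: 44 @ $14.60 + 9 @ $13.00 = $759.40
Total COGS = $803.00 + $759.40 = $1,562.40
Ending inventory: 57 @ $13.00 = $741.00
Check: goods available $2,303.40 = COGS $1,562.40 + ending $741.00

Ending inventory = $741.00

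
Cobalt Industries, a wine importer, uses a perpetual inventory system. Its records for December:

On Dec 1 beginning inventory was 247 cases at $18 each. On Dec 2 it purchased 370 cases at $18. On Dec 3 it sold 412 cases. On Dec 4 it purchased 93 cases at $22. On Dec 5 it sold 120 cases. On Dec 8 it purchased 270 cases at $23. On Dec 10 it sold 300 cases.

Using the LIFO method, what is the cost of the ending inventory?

Dec 3, 412 sold [LIFO — newest first]: 370 @ $18 + 42 @ $18 = $7,416
Dec 5, 120 sold [LIFO — newest first]: 93 @ $22 + 27 @ $18 = $2,532
Dec 10, 300 sold [LIFO — newest first]: 270 @ $23 + 30 @ $18 = $6,750
Total COGS = $7,416 + $2,532 + $6,750 = $16,698
Ending inventory: 148 @ $18 = $2,664

Ending inventory = $2,664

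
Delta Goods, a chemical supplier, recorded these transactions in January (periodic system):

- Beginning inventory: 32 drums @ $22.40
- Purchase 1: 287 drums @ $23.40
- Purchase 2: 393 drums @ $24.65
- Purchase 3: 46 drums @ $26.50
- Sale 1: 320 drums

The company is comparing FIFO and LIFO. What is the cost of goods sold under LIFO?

FIFO COGS: 32 @ $22.40 + 287 @ $23.40 + 1 @ $24.65 = $7,457.25
LIFO COGS: 46 @ $26.50 + 274 @ $24.65 = $7,973.10

COGS = $7,973.10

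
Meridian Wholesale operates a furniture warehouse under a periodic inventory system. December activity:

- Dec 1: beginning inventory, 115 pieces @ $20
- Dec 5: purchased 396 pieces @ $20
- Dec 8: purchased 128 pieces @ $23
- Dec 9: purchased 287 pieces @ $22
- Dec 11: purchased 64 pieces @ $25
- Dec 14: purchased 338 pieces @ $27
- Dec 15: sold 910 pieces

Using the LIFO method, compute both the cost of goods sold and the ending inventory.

COGS = $21,844; ending inventory = $8,360

Dec 15, 910 sold [LIFO — newest first]: 338 @ $27 + 64 @ $25 + 287 @ $22 + 128 @ $23 + 93 @ $20 = $21,844
Ending inventory: 115 @ $20 + 303 @ $20 = $8,360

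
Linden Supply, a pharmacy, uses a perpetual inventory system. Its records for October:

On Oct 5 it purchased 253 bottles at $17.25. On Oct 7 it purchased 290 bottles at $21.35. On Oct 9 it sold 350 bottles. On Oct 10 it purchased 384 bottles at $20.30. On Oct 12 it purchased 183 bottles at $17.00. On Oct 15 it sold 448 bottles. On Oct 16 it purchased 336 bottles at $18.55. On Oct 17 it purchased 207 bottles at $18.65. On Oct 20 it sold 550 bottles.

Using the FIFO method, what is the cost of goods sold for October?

Oct 9, 350 sold [FIFO — oldest first]: 253 @ $17.25 + 97 @ $21.35 = $6,435.20
Oct 15, 448 sold [FIFO — oldest first]: 193 @ $21.35 + 255 @ $20.30 = $9,297.05
Oct 20, 550 sold [FIFO — oldest first]: 129 @ $20.30 + 183 @ $17.00 + 238 @ $18.55 = $10,144.60
Total COGS = $6,435.20 + $9,297.05 + $10,144.60 = $25,876.85
Ending inventory: 98 @ $18.55 + 207 @ $18.65 = $5,678.45

COGS = $25,876.85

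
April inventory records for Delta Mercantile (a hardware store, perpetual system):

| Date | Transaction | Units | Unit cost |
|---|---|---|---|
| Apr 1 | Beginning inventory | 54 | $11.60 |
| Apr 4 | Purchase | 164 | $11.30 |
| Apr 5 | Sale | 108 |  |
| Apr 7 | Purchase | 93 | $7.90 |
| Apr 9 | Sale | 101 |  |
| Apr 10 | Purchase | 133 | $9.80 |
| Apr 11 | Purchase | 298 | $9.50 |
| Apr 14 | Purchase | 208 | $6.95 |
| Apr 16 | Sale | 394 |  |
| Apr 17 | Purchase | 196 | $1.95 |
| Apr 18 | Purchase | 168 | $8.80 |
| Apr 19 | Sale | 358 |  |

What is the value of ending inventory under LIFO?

Apr 5, 108 sold [LIFO — newest first]: 108 @ $11.30 = $1,220.40
Apr 9, 101 sold [LIFO — newest first]: 93 @ $7.90 + 8 @ $11.30 = $825.10
Apr 16, 394 sold [LIFO — newest first]: 208 @ $6.95 + 186 @ $9.50 = $3,212.60
Apr 19, 358 sold [LIFO — newest first]: 168 @ $8.80 + 190 @ $1.95 = $1,848.90
Total COGS = $1,220.40 + $825.10 + $3,212.60 + $1,848.90 = $7,107.00
Ending inventory: 54 @ $11.60 + 48 @ $11.30 + 133 @ $9.80 + 112 @ $9.50 + 6 @ $1.95 = $3,547.90
Check: goods available $10,654.90 = COGS $7,107.00 + ending $3,547.90

Ending inventory = $3,547.90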